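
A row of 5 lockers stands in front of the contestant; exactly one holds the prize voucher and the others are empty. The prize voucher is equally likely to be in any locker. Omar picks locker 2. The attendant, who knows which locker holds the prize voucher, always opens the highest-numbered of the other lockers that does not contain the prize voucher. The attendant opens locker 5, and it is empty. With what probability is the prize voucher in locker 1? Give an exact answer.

Consider each possible location of the prize voucher in turn.
If it is in any of lockers 1, 2, 3, and 4 (prior 1/5 each): locker 5 is the highest-numbered option available, probability 1; weight (1/5)·1 = 1/5 each.
If it is in locker 5 (prior 1/5): the attendant opened locker 5, so this case is ruled out; weight (1/5)·0 = 0.
The weights sum to 4/5.
So P(the prize voucher in locker 1 | the attendant opened locker 5) = (1/5) / (4/5) = 1/4.

1/4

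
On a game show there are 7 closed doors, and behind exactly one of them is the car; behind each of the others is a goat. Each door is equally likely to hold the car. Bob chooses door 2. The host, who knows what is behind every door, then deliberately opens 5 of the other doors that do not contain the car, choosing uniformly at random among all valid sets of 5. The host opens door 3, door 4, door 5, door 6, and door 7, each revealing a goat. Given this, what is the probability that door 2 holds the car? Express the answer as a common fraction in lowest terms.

Condition on the true location of the car.
If it is behind door 1 (prior 1/7): the host has no choice, probability 1; weight (1/7)·1 = 1/7.
If it is behind door 2 (prior 1/7): the host has 6 equally likely choices, so probability 1/6; weight (1/7)·(1/6) = 1/42.
If it is behind any of doors 3, 4, 5, 6, and 7 (prior 1/7 each): that door was opened and seen not to hold the prize — ruled out; weight (1/7)·0 = 0 each.
The weights sum to 1/6.
So P(the car behind door 2 | the host opened door 3, door 4, door 5, door 6, and door 7) = (1/42) / (1/6) = 1/7.

1/7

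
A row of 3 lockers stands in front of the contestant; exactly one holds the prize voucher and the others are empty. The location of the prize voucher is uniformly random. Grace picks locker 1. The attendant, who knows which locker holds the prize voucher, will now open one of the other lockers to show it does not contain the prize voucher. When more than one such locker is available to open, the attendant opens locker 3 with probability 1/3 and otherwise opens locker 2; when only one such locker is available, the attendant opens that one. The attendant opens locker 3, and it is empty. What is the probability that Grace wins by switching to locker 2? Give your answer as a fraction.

3/4

Apply Bayes' rule, conditioning on where the prize voucher actually is.
If it is in locker 1 (prior 1/3): locker 3 is available, opened with probability 1/3; weight (1/3)·(1/3) = 1/9.
If it is in locker 2 (prior 1/3): only locker 3 is available, probability 1; weight (1/3)·1 = 1/3.
If it is in locker 3 (prior 1/3): the attendant opened locker 3, so this case is ruled out; weight (1/3)·0 = 0.
The weights sum to 4/9.
So P(the prize voucher in locker 2 | the attendant opened locker 3) = (1/3) / (4/9) = 3/4.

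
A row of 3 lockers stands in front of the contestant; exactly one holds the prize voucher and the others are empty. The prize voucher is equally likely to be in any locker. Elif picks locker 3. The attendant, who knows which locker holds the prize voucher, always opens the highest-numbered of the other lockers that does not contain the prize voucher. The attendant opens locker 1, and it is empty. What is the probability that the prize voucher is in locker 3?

Consider each possible location of the prize voucher in turn.
If it is in locker 1 (prior 1/3): the attendant opened locker 1, so this case is ruled out; weight (1/3)·0 = 0.
If it is in locker 2 (prior 1/3): locker 1 is the highest-numbered option available, probability 1; weight (1/3)·1 = 1/3.
If it is in locker 3 (prior 1/3): the attendant would have opened locker 2 instead, probability 0; weight (1/3)·0 = 0.
The weights sum to 1/3.
So P(the prize voucher in locker 3 | the attendant opened locker 1) = 0 / (1/3) = 0.

0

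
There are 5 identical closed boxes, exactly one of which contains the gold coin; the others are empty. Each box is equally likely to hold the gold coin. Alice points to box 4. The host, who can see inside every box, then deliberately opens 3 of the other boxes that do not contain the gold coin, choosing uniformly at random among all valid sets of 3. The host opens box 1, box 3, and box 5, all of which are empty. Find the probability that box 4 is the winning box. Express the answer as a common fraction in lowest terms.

Condition on the true location of the gold coin.
If it is in any of boxes 1, 3, and 5 (prior 1/5 each): that box was opened and seen not to hold the prize — ruled out; weight (1/5)·0 = 0 each.
If it is in box 2 (prior 1/5): the host has no choice, probability 1; weight (1/5)·1 = 1/5.
If it is in box 4 (prior 1/5): the host has 4 equally likely choices, so probability 1/4; weight (1/5)·(1/4) = 1/20.
The weights sum to 1/4.
So P(the gold coin in box 4 | the host opened box 1, box 3, and box 5) = (1/20) / (1/4) = 1/5.

1/5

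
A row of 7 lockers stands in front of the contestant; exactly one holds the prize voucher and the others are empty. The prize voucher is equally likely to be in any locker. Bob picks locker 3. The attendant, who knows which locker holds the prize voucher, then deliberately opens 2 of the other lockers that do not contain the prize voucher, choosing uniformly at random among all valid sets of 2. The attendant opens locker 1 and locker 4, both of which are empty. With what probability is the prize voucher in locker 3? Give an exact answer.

Apply Bayes' rule, conditioning on where the prize voucher actually is.
If it is in either of lockers 1 and 4 (prior 1/7 each): that locker was opened and seen not to hold the prize — ruled out; weight (1/7)·0 = 0 each.
If it is in any of lockers 2, 5, 6, and 7 (prior 1/7 each): the attendant has 10 equally likely choices, so probability 1/10; weight (1/7)·(1/10) = 1/70 each.
If it is in locker 3 (prior 1/7): the attendant has 15 equally likely choices, so probability 1/15; weight (1/7)·(1/15) = 1/105.
The weights sum to 1/15.
So P(the prize voucher in locker 3 | the attendant opened locker 1 and locker 4) = (1/105) / (1/15) = 1/7.

1/7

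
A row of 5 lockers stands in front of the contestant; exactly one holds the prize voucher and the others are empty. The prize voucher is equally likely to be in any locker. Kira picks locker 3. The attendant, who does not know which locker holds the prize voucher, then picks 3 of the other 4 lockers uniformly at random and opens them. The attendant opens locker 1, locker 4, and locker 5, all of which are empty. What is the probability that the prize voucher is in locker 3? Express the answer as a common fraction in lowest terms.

Apply Bayes' rule, conditioning on where the prize voucher actually is.
If it is in any of lockers 1, 4, and 5 (prior 1/5 each): that locker was opened and seen not to hold the prize — ruled out; weight (1/5)·0 = 0 each.
If it is in either of lockers 2 and 3 (prior 1/5 each): the attendant picks exactly this set with probability 1/4 regardless, and none is the prize; weight (1/5)·(1/4) = 1/20 each.
The weights sum to 1/10.
So P(the prize voucher in locker 3 | the attendant opened locker 1, locker 4, and locker 5) = (1/20) / (1/10) = 1/2.

1/2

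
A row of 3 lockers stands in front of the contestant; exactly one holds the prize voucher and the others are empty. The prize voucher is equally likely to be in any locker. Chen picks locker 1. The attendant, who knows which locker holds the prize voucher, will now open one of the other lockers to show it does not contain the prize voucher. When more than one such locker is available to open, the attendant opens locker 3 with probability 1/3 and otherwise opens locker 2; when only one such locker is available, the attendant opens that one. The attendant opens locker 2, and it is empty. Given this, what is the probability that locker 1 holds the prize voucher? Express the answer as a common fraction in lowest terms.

2/5

Apply Bayes' rule, conditioning on where the prize voucher actually is.
If it is in locker 1 (prior 1/3): locker 3 is available but not opened, probability 2/3; weight (1/3)·(2/3) = 2/9.
If it is in locker 2 (prior 1/3): the attendant opened locker 2, so this case is ruled out; weight (1/3)·0 = 0.
If it is in locker 3 (prior 1/3): only locker 2 is available, probability 1; weight (1/3)·1 = 1/3.
The weights sum to 5/9.
So P(the prize voucher in locker 1 | the attendant opened locker 2) = (2/9) / (5/9) = 2/5.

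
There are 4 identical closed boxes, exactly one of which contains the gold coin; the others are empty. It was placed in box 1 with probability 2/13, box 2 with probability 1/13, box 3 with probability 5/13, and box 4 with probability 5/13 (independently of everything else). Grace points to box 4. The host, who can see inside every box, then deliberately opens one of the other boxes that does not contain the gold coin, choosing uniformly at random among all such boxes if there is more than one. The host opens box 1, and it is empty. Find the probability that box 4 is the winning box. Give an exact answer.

5/14

Condition on the true location of the gold coin.
If it is in box 1 (prior 2/13): the host opened box 1, so this case is ruled out; weight (2/13)·0 = 0.
If it is in box 2 (prior 1/13): the host has 2 equally likely choices, so probability 1/2; weight (1/13)·(1/2) = 1/26.
If it is in box 3 (prior 5/13): the host has 2 equally likely choices, so probability 1/2; weight (5/13)·(1/2) = 5/26.
If it is in box 4 (prior 5/13): the host has 3 equally likely choices, so probability 1/3; weight (5/13)·(1/3) = 5/39.
The weights sum to 14/39.
So P(the gold coin in box 4 | the host opened box 1) = (5/39) / (14/39) = 5/14.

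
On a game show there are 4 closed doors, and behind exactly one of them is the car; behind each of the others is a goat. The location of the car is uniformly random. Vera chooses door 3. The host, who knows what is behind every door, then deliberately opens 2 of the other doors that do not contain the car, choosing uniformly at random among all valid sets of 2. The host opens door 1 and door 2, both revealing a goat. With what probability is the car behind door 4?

Apply Bayes' rule, conditioning on where the car actually is.
If it is behind either of doors 1 and 2 (prior 1/4 each): that door was opened and seen not to hold the prize — ruled out; weight (1/4)·0 = 0 each.
If it is behind door 3 (prior 1/4): the host has 3 equally likely choices, so probability 1/3; weight (1/4)·(1/3) = 1/12.
If it is behind door 4 (prior 1/4): the host has no choice, probability 1; weight (1/4)·1 = 1/4.
The weights sum to 1/3.
So P(the car behind door 4 | the host opened door 1 and door 2) = (1/4) / (1/3) = 3/4.

3/4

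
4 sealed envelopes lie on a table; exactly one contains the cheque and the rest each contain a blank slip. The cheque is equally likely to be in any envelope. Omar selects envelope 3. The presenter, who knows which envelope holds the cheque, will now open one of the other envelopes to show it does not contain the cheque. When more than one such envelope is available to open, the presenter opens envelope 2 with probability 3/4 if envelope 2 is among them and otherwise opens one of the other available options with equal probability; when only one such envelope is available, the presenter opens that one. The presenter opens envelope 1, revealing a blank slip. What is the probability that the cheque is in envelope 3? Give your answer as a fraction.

1/7

Apply Bayes' rule, conditioning on where the cheque actually is.
If it is in envelope 1 (prior 1/4): the presenter opened envelope 1, so this case is ruled out; weight (1/4)·0 = 0.
If it is in envelope 2 (prior 1/4): envelope 2 holds the prize so is unavailable; the presenter chooses uniformly among the 2 others, probability 1/2; weight (1/4)·(1/2) = 1/8.
If it is in envelope 3 (prior 1/4): envelope 2 is available but not opened; envelope 1 gets probability (1 − 3/4)/2 = 1/8; weight (1/4)·(1/8) = 1/32.
If it is in envelope 4 (prior 1/4): envelope 2 is available but not opened, probability 1/4; weight (1/4)·(1/4) = 1/16.
The weights sum to 7/32.
So P(the cheque in envelope 3 | the presenter opened envelope 1) = (1/32) / (7/32) = 1/7.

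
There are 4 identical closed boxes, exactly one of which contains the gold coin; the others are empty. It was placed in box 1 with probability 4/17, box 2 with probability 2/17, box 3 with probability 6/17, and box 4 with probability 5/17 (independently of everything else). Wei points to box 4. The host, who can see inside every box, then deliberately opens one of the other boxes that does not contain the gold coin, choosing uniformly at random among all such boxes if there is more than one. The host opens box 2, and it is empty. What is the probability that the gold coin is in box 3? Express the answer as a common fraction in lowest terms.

9/20

Apply Bayes' rule, conditioning on where the gold coin actually is.
If it is in box 1 (prior 4/17): the host has 2 equally likely choices, so probability 1/2; weight (4/17)·(1/2) = 2/17.
If it is in box 2 (prior 2/17): the host opened box 2, so this case is ruled out; weight (2/17)·0 = 0.
If it is in box 3 (prior 6/17): the host has 2 equally likely choices, so probability 1/2; weight (6/17)·(1/2) = 3/17.
If it is in box 4 (prior 5/17): the host has 3 equally likely choices, so probability 1/3; weight (5/17)·(1/3) = 5/51.
The weights sum to 20/51.
So P(the gold coin in box 3 | the host opened box 2) = (3/17) / (20/51) = 9/20.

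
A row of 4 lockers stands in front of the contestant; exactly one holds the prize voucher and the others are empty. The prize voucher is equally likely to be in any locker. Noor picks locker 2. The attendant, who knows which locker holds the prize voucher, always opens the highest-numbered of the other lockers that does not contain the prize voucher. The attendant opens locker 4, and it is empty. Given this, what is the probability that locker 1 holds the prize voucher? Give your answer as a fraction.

Condition on the true location of the prize voucher.
If it is in any of lockers 1, 2, and 3 (prior 1/4 each): locker 4 is the highest-numbered option available, probability 1; weight (1/4)·1 = 1/4 each.
If it is in locker 4 (prior 1/4): the attendant opened locker 4, so this case is ruled out; weight (1/4)·0 = 0.
The weights sum to 3/4.
So P(the prize voucher in locker 1 | the attendant opened locker 4) = (1/4) / (3/4) = 1/3.

1/3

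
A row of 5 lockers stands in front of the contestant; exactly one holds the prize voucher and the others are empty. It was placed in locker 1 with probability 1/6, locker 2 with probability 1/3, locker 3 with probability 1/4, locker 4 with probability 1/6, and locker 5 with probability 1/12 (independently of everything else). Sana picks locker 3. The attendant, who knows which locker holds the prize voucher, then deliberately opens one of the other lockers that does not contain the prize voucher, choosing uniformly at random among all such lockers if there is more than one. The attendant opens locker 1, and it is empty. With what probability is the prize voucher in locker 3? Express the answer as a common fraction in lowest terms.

9/37

Apply Bayes' rule, conditioning on where the prize voucher actually is.
If it is in locker 1 (prior 1/6): the attendant opened locker 1, so this case is ruled out; weight (1/6)·0 = 0.
If it is in locker 2 (prior 1/3): the attendant has 3 equally likely choices, so probability 1/3; weight (1/3)·(1/3) = 1/9.
If it is in locker 3 (prior 1/4): the attendant has 4 equally likely choices, so probability 1/4; weight (1/4)·(1/4) = 1/16.
If it is in locker 4 (prior 1/6): the attendant has 3 equally likely choices, so probability 1/3; weight (1/6)·(1/3) = 1/18.
If it is in locker 5 (prior 1/12): the attendant has 3 equally likely choices, so probability 1/3; weight (1/12)·(1/3) = 1/36.
The weights sum to 37/144.
So P(the prize voucher in locker 3 | the attendant opened locker 1) = (1/16) / (37/144) = 9/37.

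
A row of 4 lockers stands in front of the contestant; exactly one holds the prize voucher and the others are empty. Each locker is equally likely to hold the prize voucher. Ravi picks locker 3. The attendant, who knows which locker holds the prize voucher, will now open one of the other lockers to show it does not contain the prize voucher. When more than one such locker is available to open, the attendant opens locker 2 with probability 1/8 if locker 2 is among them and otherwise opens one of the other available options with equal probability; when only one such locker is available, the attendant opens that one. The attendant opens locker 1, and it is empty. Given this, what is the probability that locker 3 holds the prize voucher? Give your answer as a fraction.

Condition on the true location of the prize voucher.
If it is in locker 1 (prior 1/4): the attendant opened locker 1, so this case is ruled out; weight (1/4)·0 = 0.
If it is in locker 2 (prior 1/4): locker 2 holds the prize so is unavailable; the attendant chooses uniformly among the 2 others, probability 1/2; weight (1/4)·(1/2) = 1/8.
If it is in locker 3 (prior 1/4): locker 2 is available but not opened; locker 1 gets probability (1 − 1/8)/2 = 7/16; weight (1/4)·(7/16) = 7/64.
If it is in locker 4 (prior 1/4): locker 2 is available but not opened, probability 7/8; weight (1/4)·(7/8) = 7/32.
The weights sum to 29/64.
So P(the prize voucher in locker 3 | the attendant opened locker 1) = (7/64) / (29/64) = 7/29.

7/29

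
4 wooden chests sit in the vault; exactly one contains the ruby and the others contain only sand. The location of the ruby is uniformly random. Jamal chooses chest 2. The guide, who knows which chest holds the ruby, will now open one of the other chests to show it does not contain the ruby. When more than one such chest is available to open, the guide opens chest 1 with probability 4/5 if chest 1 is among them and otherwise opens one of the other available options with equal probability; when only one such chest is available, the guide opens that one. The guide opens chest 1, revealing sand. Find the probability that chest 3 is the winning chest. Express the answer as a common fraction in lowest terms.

1/3

Consider each possible location of the ruby in turn.
If it is in chest 1 (prior 1/4): the guide opened chest 1, so this case is ruled out; weight (1/4)·0 = 0.
If it is in any of chests 2, 3, and 4 (prior 1/4 each): chest 1 is available, opened with probability 4/5; weight (1/4)·(4/5) = 1/5 each.
The weights sum to 3/5.
So P(the ruby in chest 3 | the guide opened chest 1) = (1/5) / (3/5) = 1/3.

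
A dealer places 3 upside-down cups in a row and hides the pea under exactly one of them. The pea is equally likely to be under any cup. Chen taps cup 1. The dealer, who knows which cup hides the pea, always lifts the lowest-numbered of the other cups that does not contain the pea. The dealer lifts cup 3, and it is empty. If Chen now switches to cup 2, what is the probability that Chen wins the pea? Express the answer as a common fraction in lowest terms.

Consider each possible location of the pea in turn.
If it is under cup 1 (prior 1/3): the dealer would have opened cup 2 instead, probability 0; weight (1/3)·0 = 0.
If it is under cup 2 (prior 1/3): cup 3 is the lowest-numbered option available, probability 1; weight (1/3)·1 = 1/3.
If it is under cup 3 (prior 1/3): the dealer opened cup 3, so this case is ruled out; weight (1/3)·0 = 0.
The weights sum to 1/3.
So P(the pea under cup 2 | the dealer opened cup 3) = (1/3) / (1/3) = 1.

1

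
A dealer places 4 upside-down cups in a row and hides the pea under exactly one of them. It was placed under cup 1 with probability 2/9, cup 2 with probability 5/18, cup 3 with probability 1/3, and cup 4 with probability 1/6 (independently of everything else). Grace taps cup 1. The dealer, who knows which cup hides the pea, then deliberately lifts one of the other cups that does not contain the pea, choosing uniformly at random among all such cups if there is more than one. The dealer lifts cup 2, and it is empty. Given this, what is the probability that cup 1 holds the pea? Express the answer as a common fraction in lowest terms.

Condition on the true location of the pea.
If it is under cup 1 (prior 2/9): the dealer has 3 equally likely choices, so probability 1/3; weight (2/9)·(1/3) = 2/27.
If it is under cup 2 (prior 5/18): the dealer opened cup 2, so this case is ruled out; weight (5/18)·0 = 0.
If it is under cup 3 (prior 1/3): the dealer has 2 equally likely choices, so probability 1/2; weight (1/3)·(1/2) = 1/6.
If it is under cup 4 (prior 1/6): the dealer has 2 equally likely choices, so probability 1/2; weight (1/6)·(1/2) = 1/12.
The weights sum to 35/108.
So P(the pea under cup 1 | the dealer opened cup 2) = (2/27) / (35/108) = 8/35.

8/35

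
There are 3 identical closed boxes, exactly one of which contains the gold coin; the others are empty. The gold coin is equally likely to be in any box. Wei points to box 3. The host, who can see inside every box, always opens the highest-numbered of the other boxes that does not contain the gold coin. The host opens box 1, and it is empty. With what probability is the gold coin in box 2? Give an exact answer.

Apply Bayes' rule, conditioning on where the gold coin actually is.
If it is in box 1 (prior 1/3): the host opened box 1, so this case is ruled out; weight (1/3)·0 = 0.
If it is in box 2 (prior 1/3): box 1 is the highest-numbered option available, probability 1; weight (1/3)·1 = 1/3.
If it is in box 3 (prior 1/3): the host would have opened box 2 instead, probability 0; weight (1/3)·0 = 0.
The weights sum to 1/3.
So P(the gold coin in box 2 | the host opened box 1) = (1/3) / (1/3) = 1.

1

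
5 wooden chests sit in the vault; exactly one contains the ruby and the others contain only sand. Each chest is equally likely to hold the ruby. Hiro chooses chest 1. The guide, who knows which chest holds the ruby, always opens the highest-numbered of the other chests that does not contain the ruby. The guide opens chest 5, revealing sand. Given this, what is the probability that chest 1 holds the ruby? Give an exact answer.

Apply Bayes' rule, conditioning on where the ruby actually is.
If it is in any of chests 1, 2, 3, and 4 (prior 1/5 each): chest 5 is the highest-numbered option available, probability 1; weight (1/5)·1 = 1/5 each.
If it is in chest 5 (prior 1/5): the guide opened chest 5, so this case is ruled out; weight (1/5)·0 = 0.
The weights sum to 4/5.
So P(the ruby in chest 1 | the guide opened chest 5) = (1/5) / (4/5) = 1/4.

1/4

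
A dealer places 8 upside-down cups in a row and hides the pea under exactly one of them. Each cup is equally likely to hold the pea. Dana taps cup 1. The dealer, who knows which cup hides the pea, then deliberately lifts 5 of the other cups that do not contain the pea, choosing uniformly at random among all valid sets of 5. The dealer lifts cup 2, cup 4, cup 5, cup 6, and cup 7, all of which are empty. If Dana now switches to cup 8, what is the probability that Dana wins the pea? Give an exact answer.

7/16

Condition on the true location of the pea.
If it is under cup 1 (prior 1/8): the dealer has 21 equally likely choices, so probability 1/21; weight (1/8)·(1/21) = 1/168.
If it is under any of cups 2, 4, 5, 6, and 7 (prior 1/8 each): that cup was opened and seen not to hold the prize — ruled out; weight (1/8)·0 = 0 each.
If it is under either of cups 3 and 8 (prior 1/8 each): the dealer has 6 equally likely choices, so probability 1/6; weight (1/8)·(1/6) = 1/48 each.
The weights sum to 1/21.
So P(the pea under cup 8 | the dealer opened cup 2, cup 4, cup 5, cup 6, and cup 7) = (1/48) / (1/21) = 7/16.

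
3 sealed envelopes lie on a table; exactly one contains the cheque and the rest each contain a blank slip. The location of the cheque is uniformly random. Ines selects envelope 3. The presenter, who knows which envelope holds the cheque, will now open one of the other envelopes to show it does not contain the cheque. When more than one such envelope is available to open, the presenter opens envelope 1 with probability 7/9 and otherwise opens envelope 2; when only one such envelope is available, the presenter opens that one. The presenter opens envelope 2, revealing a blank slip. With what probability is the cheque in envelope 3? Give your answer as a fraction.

Condition on the true location of the cheque.
If it is in envelope 1 (prior 1/3): only envelope 2 is available, probability 1; weight (1/3)·1 = 1/3.
If it is in envelope 2 (prior 1/3): the presenter opened envelope 2, so this case is ruled out; weight (1/3)·0 = 0.
If it is in envelope 3 (prior 1/3): envelope 1 is available but not opened, probability 2/9; weight (1/3)·(2/9) = 2/27.
The weights sum to 11/27.
So P(the cheque in envelope 3 | the presenter opened envelope 2) = (2/27) / (11/27) = 2/11.

2/11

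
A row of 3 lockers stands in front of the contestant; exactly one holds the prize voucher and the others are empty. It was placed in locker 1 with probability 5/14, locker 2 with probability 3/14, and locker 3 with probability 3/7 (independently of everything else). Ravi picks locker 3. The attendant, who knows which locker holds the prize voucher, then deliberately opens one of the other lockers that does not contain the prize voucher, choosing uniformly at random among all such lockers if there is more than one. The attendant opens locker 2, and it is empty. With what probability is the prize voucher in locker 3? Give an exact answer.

3/8

Condition on the true location of the prize voucher.
If it is in locker 1 (prior 5/14): the attendant has no choice, probability 1; weight (5/14)·1 = 5/14.
If it is in locker 2 (prior 3/14): the attendant opened locker 2, so this case is ruled out; weight (3/14)·0 = 0.
If it is in locker 3 (prior 3/7): the attendant has 2 equally likely choices, so probability 1/2; weight (3/7)·(1/2) = 3/14.
The weights sum to 4/7.
So P(the prize voucher in locker 3 | the attendant opened locker 2) = (3/14) / (4/7) = 3/8.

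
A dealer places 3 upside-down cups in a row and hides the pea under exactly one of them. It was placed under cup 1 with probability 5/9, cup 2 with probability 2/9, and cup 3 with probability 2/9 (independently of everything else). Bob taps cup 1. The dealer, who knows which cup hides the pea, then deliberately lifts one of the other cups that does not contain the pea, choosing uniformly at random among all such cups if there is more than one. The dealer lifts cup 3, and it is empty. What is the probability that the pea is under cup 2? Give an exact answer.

4/9

Consider each possible location of the pea in turn.
If it is under cup 1 (prior 5/9): the dealer has 2 equally likely choices, so probability 1/2; weight (5/9)·(1/2) = 5/18.
If it is under cup 2 (prior 2/9): the dealer has no choice, probability 1; weight (2/9)·1 = 2/9.
If it is under cup 3 (prior 2/9): the dealer opened cup 3, so this case is ruled out; weight (2/9)·0 = 0.
The weights sum to 1/2.
So P(the pea under cup 2 | the dealer opened cup 3) = (2/9) / (1/2) = 4/9.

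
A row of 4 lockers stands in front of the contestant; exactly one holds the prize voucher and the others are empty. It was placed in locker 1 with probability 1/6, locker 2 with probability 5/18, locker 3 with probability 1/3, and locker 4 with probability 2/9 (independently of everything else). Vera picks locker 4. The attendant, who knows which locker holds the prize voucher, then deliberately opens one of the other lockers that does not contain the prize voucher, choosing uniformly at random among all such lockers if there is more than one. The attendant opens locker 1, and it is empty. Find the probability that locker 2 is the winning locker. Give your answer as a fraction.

15/41

Condition on the true location of the prize voucher.
If it is in locker 1 (prior 1/6): the attendant opened locker 1, so this case is ruled out; weight (1/6)·0 = 0.
If it is in locker 2 (prior 5/18): the attendant has 2 equally likely choices, so probability 1/2; weight (5/18)·(1/2) = 5/36.
If it is in locker 3 (prior 1/3): the attendant has 2 equally likely choices, so probability 1/2; weight (1/3)·(1/2) = 1/6.
If it is in locker 4 (prior 2/9): the attendant has 3 equally likely choices, so probability 1/3; weight (2/9)·(1/3) = 2/27.
The weights sum to 41/108.
So P(the prize voucher in locker 2 | the attendant opened locker 1) = (5/36) / (41/108) = 15/41.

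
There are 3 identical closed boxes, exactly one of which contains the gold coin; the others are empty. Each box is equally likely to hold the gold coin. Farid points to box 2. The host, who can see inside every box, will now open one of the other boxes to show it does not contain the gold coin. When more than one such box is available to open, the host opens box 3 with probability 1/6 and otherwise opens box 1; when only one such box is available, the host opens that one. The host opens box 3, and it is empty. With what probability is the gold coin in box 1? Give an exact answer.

Consider each possible location of the gold coin in turn.
If it is in box 1 (prior 1/3): only box 3 is available, probability 1; weight (1/3)·1 = 1/3.
If it is in box 2 (prior 1/3): box 3 is available, opened with probability 1/6; weight (1/3)·(1/6) = 1/18.
If it is in box 3 (prior 1/3): the host opened box 3, so this case is ruled out; weight (1/3)·0 = 0.
The weights sum to 7/18.
So P(the gold coin in box 1 | the host opened box 3) = (1/3) / (7/18) = 6/7.

6/7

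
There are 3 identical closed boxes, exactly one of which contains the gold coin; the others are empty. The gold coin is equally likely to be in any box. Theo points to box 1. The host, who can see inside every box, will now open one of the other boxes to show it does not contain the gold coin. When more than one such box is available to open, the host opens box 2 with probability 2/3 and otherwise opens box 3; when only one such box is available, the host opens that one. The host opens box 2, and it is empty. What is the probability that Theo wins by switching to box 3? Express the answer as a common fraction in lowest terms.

Apply Bayes' rule, conditioning on where the gold coin actually is.
If it is in box 1 (prior 1/3): box 2 is available, opened with probability 2/3; weight (1/3)·(2/3) = 2/9.
If it is in box 2 (prior 1/3): the host opened box 2, so this case is ruled out; weight (1/3)·0 = 0.
If it is in box 3 (prior 1/3): only box 2 is available, probability 1; weight (1/3)·1 = 1/3.
The weights sum to 5/9.
So P(the gold coin in box 3 | the host opened box 2) = (1/3) / (5/9) = 3/5.

3/5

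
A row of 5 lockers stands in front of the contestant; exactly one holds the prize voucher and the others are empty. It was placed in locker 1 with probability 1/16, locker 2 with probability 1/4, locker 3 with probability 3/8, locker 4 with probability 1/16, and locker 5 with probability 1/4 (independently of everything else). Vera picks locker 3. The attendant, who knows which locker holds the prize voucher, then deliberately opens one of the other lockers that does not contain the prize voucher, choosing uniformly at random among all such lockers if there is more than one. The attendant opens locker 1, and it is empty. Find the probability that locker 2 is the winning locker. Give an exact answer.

8/27

Apply Bayes' rule, conditioning on where the prize voucher actually is.
If it is in locker 1 (prior 1/16): the attendant opened locker 1, so this case is ruled out; weight (1/16)·0 = 0.
If it is in either of lockers 2 and 5 (prior 1/4 each): the attendant has 3 equally likely choices, so probability 1/3; weight (1/4)·(1/3) = 1/12 each.
If it is in locker 3 (prior 3/8): the attendant has 4 equally likely choices, so probability 1/4; weight (3/8)·(1/4) = 3/32.
If it is in locker 4 (prior 1/16): the attendant has 3 equally likely choices, so probability 1/3; weight (1/16)·(1/3) = 1/48.
The weights sum to 9/32.
So P(the prize voucher in locker 2 | the attendant opened locker 1) = (1/12) / (9/32) = 8/27.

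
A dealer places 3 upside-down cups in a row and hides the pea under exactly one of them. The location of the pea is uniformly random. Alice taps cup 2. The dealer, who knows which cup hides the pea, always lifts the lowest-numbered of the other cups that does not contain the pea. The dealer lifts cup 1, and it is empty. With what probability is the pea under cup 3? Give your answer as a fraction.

1/2

Apply Bayes' rule, conditioning on where the pea actually is.
If it is under cup 1 (prior 1/3): the dealer opened cup 1, so this case is ruled out; weight (1/3)·0 = 0.
If it is under either of cups 2 and 3 (prior 1/3 each): cup 1 is the lowest-numbered option available, probability 1; weight (1/3)·1 = 1/3 each.
The weights sum to 2/3.
So P(the pea under cup 3 | the dealer opened cup 1) = (1/3) / (2/3) = 1/2.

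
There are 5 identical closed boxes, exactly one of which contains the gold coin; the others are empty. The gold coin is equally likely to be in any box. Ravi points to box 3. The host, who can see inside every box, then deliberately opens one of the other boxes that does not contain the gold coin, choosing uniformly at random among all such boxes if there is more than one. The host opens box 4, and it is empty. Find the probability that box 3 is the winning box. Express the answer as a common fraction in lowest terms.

1/5

Condition on the true location of the gold coin.
If it is in any of boxes 1, 2, and 5 (prior 1/5 each): the host has 3 equally likely choices, so probability 1/3; weight (1/5)·(1/3) = 1/15 each.
If it is in box 3 (prior 1/5): the host has 4 equally likely choices, so probability 1/4; weight (1/5)·(1/4) = 1/20.
If it is in box 4 (prior 1/5): the host opened box 4, so this case is ruled out; weight (1/5)·0 = 0.
The weights sum to 1/4.
So P(the gold coin in box 3 | the host opened box 4) = (1/20) / (1/4) = 1/5.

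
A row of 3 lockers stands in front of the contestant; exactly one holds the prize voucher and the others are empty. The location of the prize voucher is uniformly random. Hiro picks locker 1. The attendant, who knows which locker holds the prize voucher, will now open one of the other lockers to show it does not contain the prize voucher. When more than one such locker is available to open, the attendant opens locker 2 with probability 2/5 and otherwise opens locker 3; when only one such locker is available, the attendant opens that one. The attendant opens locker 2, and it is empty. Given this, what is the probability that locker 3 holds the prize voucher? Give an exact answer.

5/7

Apply Bayes' rule, conditioning on where the prize voucher actually is.
If it is in locker 1 (prior 1/3): locker 2 is available, opened with probability 2/5; weight (1/3)·(2/5) = 2/15.
If it is in locker 2 (prior 1/3): the attendant opened locker 2, so this case is ruled out; weight (1/3)·0 = 0.
If it is in locker 3 (prior 1/3): only locker 2 is available, probability 1; weight (1/3)·1 = 1/3.
The weights sum to 7/15.
So P(the prize voucher in locker 3 | the attendant opened locker 2) = (1/3) / (7/15) = 5/7.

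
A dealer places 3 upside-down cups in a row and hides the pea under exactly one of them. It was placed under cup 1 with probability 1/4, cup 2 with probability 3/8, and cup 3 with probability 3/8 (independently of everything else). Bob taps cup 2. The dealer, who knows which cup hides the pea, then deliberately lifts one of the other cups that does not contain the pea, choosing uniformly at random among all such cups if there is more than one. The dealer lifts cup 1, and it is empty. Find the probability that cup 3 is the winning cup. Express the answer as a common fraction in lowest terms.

Condition on the true location of the pea.
If it is under cup 1 (prior 1/4): the dealer opened cup 1, so this case is ruled out; weight (1/4)·0 = 0.
If it is under cup 2 (prior 3/8): the dealer has 2 equally likely choices, so probability 1/2; weight (3/8)·(1/2) = 3/16.
If it is under cup 3 (prior 3/8): the dealer has no choice, probability 1; weight (3/8)·1 = 3/8.
The weights sum to 9/16.
So P(the pea under cup 3 | the dealer opened cup 1) = (3/8) / (9/16) = 2/3.

2/3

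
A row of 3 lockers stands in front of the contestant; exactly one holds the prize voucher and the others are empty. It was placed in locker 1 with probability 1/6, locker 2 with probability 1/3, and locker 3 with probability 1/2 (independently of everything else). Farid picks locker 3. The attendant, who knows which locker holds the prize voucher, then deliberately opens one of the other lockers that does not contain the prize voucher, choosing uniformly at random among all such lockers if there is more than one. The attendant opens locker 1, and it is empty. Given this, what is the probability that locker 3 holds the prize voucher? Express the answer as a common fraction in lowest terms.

Condition on the true location of the prize voucher.
If it is in locker 1 (prior 1/6): the attendant opened locker 1, so this case is ruled out; weight (1/6)·0 = 0.
If it is in locker 2 (prior 1/3): the attendant has no choice, probability 1; weight (1/3)·1 = 1/3.
If it is in locker 3 (prior 1/2): the attendant has 2 equally likely choices, so probability 1/2; weight (1/2)·(1/2) = 1/4.
The weights sum to 7/12.
So P(the prize voucher in locker 3 | the attendant opened locker 1) = (1/4) / (7/12) = 3/7.

3/7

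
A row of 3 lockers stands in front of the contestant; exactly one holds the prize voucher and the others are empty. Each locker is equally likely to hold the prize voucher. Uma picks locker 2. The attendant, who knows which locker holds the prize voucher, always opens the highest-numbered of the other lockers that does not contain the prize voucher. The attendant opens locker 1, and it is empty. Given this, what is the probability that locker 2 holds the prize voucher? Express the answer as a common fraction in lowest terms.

0

Consider each possible location of the prize voucher in turn.
If it is in locker 1 (prior 1/3): the attendant opened locker 1, so this case is ruled out; weight (1/3)·0 = 0.
If it is in locker 2 (prior 1/3): the attendant would have opened locker 3 instead, probability 0; weight (1/3)·0 = 0.
If it is in locker 3 (prior 1/3): locker 1 is the highest-numbered option available, probability 1; weight (1/3)·1 = 1/3.
The weights sum to 1/3.
So P(the prize voucher in locker 2 | the attendant opened locker 1) = 0 / (1/3) = 0.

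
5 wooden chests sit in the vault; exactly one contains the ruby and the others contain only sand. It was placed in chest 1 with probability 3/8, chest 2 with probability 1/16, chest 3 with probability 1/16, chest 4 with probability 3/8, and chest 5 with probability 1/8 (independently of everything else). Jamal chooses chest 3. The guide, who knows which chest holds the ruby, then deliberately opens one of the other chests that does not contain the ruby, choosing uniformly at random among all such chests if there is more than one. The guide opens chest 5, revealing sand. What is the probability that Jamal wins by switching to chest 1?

24/55

Consider each possible location of the ruby in turn.
If it is in either of chests 1 and 4 (prior 3/8 each): the guide has 3 equally likely choices, so probability 1/3; weight (3/8)·(1/3) = 1/8 each.
If it is in chest 2 (prior 1/16): the guide has 3 equally likely choices, so probability 1/3; weight (1/16)·(1/3) = 1/48.
If it is in chest 3 (prior 1/16): the guide has 4 equally likely choices, so probability 1/4; weight (1/16)·(1/4) = 1/64.
If it is in chest 5 (prior 1/8): the guide opened chest 5, so this case is ruled out; weight (1/8)·0 = 0.
The weights sum to 55/192.
So P(the ruby in chest 1 | the guide opened chest 5) = (1/8) / (55/192) = 24/55.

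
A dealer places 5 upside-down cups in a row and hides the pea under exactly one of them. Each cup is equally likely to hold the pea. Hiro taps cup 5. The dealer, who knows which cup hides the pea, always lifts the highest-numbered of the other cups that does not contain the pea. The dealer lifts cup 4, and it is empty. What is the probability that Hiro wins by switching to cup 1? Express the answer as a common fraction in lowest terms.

Apply Bayes' rule, conditioning on where the pea actually is.
If it is under any of cups 1, 2, 3, and 5 (prior 1/5 each): cup 4 is the highest-numbered option available, probability 1; weight (1/5)·1 = 1/5 each.
If it is under cup 4 (prior 1/5): the dealer opened cup 4, so this case is ruled out; weight (1/5)·0 = 0.
The weights sum to 4/5.
So P(the pea under cup 1 | the dealer opened cup 4) = (1/5) / (4/5) = 1/4.

1/4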